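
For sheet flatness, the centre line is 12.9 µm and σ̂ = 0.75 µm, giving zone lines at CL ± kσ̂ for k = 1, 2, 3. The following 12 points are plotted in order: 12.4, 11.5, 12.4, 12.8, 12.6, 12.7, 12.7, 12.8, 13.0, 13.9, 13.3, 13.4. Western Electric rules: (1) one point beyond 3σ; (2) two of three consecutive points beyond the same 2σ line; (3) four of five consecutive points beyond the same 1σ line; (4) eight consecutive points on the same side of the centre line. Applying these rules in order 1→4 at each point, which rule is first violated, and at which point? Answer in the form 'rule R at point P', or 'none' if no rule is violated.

rule 4 at point 8

Zone of each point (C = within 1σ̂, B = 1σ̂–2σ̂, A = 2σ̂–3σ̂, * = beyond 3σ̂; sign = side of CL): 1:-C, 2:-B, 3:-C, 4:-C, 5:-C, 6:-C, 7:-C, 8:-C, 9:+C, 10:+B, 11:+C, 12:+C
Rule 4 (eight consecutive points on the same side of the centre line) is satisfied at point 8.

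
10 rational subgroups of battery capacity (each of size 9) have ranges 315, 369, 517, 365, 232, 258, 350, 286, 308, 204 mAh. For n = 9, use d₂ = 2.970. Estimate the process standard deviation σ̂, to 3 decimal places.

107.879

R̄ = (315 + 369 + 517 + 365 + 232 + 258 + 350 + 286 + 308 + 204) / 10 = 320.4000
σ̂ = R̄ / d₂ = 320.4000 / 2.970 = 107.8788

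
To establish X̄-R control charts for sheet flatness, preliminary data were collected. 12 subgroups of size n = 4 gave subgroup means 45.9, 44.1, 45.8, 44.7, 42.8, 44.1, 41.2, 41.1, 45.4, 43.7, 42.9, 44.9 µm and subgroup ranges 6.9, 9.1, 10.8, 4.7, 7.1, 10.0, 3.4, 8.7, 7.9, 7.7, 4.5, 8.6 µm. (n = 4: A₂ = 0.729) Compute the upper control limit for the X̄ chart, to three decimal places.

49.314

X̄̄ = (45.9 + 44.1 + 45.8 + 44.7 + 42.8 + 44.1 + 41.2 + 41.1 + 45.4 + 43.7 + 42.9 + 44.9) / 12 = 526.6000 / 12 = 43.8833
R̄ = (6.9 + 9.1 + 10.8 + 4.7 + 7.1 + 10.0 + 3.4 + 8.7 + 7.9 + 7.7 + 4.5 + 8.6) / 12 = 89.4000 / 12 = 7.4500
UCL = X̄̄ + A₂·R̄ = 43.8833 + 0.729 × 7.4500 = 49.3144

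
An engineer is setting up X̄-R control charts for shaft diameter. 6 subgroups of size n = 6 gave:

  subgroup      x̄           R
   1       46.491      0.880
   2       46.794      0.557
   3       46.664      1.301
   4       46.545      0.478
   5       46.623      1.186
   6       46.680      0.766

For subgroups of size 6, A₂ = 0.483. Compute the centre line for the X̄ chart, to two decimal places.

46.63

X̄̄ = (46.491 + 46.794 + 46.664 + 46.545 + 46.623 + 46.680) / 6 = 279.7970 / 6 = 46.6328
CL = X̄̄ = 46.6328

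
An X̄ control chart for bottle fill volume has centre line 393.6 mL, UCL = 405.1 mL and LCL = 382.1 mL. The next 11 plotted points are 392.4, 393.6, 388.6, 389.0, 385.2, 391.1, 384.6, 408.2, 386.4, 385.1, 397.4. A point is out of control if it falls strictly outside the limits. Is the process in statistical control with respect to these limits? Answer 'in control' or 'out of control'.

out of control

Compare each point to [382.1, 405.1]: sample 8 = 408.2 > UCL.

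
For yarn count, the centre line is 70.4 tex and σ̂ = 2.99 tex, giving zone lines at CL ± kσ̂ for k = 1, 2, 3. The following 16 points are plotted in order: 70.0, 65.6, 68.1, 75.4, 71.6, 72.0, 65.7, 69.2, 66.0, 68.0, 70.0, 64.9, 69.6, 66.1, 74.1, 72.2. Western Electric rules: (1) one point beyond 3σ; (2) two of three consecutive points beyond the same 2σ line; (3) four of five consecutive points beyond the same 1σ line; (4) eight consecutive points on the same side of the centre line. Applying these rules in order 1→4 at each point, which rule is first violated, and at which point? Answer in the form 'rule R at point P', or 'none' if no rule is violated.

Zone of each point (C = within 1σ̂, B = 1σ̂–2σ̂, A = 2σ̂–3σ̂, * = beyond 3σ̂; sign = side of CL): 1:-C, 2:-B, 3:-C, 4:+B, 5:+C, 6:+C, 7:-B, 8:-C, 9:-B, 10:-C, 11:-C, 12:-B, 13:-C, 14:-B, 15:+B, 16:+C
Rule 4 (eight consecutive points on the same side of the centre line) is satisfied at point 14.

rule 4 at point 14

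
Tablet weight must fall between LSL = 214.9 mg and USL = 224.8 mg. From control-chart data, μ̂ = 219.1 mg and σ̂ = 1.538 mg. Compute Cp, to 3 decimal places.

1.073

Cp = (USL − LSL) / (6σ̂) = (224.8 − 214.9) / (6 × 1.538) = 9.9000 / 9.2280 = 1.0728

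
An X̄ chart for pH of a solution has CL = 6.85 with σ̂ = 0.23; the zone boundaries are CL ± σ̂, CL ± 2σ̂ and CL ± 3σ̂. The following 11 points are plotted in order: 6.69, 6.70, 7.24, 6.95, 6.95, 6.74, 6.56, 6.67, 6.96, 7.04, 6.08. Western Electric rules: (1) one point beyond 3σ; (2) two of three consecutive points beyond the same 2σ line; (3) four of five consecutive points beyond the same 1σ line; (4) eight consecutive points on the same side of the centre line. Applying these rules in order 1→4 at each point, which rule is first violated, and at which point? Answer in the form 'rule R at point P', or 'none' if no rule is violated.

rule 1 at point 11

Zone of each point (C = within 1σ̂, B = 1σ̂–2σ̂, A = 2σ̂–3σ̂, * = beyond 3σ̂; sign = side of CL): 1:-C, 2:-C, 3:+B, 4:+C, 5:+C, 6:-C, 7:-B, 8:-C, 9:+C, 10:+C, 11:-*
Rule 1 (one point beyond the 3σ limits) is satisfied at point 11.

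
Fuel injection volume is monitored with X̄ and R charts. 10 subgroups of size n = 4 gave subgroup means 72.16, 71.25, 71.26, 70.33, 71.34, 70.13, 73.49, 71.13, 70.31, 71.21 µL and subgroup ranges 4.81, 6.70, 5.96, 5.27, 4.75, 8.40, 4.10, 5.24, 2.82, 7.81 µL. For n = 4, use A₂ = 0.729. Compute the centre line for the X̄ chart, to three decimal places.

X̄̄ = (72.16 + 71.25 + 71.26 + 70.33 + 71.34 + 70.13 + 73.49 + 71.13 + 70.31 + 71.21) / 10 = 712.6100 / 10 = 71.2610
CL = X̄̄ = 71.2610

71.261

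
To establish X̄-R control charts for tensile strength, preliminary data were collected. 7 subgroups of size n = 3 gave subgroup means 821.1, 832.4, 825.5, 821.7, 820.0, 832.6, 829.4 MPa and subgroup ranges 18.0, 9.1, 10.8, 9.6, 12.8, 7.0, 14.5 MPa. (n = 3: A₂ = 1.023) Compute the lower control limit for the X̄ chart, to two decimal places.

814.15

X̄̄ = (821.1 + 832.4 + 825.5 + 821.7 + 820.0 + 832.6 + 829.4) / 7 = 5782.7000 / 7 = 826.1000
R̄ = (18.0 + 9.1 + 10.8 + 9.6 + 12.8 + 7.0 + 14.5) / 7 = 81.8000 / 7 = 11.6857
LCL = X̄̄ − A₂·R̄ = 826.1000 − 1.023 × 11.6857 = 814.1455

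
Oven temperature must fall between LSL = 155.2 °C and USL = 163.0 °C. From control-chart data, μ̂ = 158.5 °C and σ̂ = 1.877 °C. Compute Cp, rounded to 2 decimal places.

Cp = (USL − LSL) / (6σ̂) = (163.0 − 155.2) / (6 × 1.877) = 7.8000 / 11.2620 = 0.6926

0.69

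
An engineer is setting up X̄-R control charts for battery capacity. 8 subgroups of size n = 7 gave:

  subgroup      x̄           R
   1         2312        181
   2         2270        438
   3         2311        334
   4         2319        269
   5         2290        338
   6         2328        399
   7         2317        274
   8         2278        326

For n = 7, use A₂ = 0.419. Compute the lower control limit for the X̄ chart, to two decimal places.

2169.10

X̄̄ = (2312 + 2270 + 2311 + 2319 + 2290 + 2328 + 2317 + 2278) / 8 = 18425.0000 / 8 = 2303.1250
R̄ = (181 + 438 + 334 + 269 + 338 + 399 + 274 + 326) / 8 = 2559.0000 / 8 = 319.8750
LCL = X̄̄ − A₂·R̄ = 2303.1250 − 0.419 × 319.8750 = 2169.0974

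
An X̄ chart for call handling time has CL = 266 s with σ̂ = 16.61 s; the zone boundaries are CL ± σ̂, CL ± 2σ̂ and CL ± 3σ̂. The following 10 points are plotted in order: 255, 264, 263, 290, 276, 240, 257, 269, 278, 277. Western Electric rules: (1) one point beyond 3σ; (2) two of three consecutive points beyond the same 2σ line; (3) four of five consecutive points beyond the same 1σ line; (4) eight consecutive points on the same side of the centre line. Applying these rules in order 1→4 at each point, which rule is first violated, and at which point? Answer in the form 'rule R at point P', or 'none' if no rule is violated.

none

Zone of each point (C = within 1σ̂, B = 1σ̂–2σ̂, A = 2σ̂–3σ̂, * = beyond 3σ̂; sign = side of CL): 1:-C, 2:-C, 3:-C, 4:+B, 5:+C, 6:-B, 7:-C, 8:+C, 9:+C, 10:+C
No rule fires across all 10 points.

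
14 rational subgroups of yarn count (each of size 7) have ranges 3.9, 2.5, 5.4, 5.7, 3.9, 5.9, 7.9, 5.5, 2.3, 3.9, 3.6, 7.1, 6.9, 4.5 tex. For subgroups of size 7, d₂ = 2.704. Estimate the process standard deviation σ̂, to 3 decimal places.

1.823

R̄ = (3.9 + 2.5 + 5.4 + 5.7 + 3.9 + 5.9 + 7.9 + 5.5 + 2.3 + 3.9 + 3.6 + 7.1 + 6.9 + 4.5) / 14 = 4.9286
σ̂ = R̄ / d₂ = 4.9286 / 2.704 = 1.8227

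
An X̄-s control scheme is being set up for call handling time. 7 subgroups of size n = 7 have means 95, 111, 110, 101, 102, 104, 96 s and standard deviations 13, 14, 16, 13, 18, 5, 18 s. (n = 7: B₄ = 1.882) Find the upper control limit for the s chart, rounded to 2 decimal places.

26.08

s̄ = (13 + 14 + 16 + 13 + 18 + 5 + 18) / 7 = 13.8571
UCL_s = B₄·s̄ = 1.882 × 13.8571 = 26.0791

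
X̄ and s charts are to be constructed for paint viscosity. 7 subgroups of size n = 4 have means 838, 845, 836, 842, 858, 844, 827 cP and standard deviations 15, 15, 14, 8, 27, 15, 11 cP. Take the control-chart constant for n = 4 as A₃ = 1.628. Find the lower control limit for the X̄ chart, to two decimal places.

817.01

X̄̄ = (838 + 845 + 836 + 842 + 858 + 844 + 827) / 7 = 841.4286
s̄ = (15 + 15 + 14 + 8 + 27 + 15 + 11) / 7 = 15.0000
LCL = X̄̄ − A₃·s̄ = 841.4286 − 1.628 × 15.0000 = 817.0086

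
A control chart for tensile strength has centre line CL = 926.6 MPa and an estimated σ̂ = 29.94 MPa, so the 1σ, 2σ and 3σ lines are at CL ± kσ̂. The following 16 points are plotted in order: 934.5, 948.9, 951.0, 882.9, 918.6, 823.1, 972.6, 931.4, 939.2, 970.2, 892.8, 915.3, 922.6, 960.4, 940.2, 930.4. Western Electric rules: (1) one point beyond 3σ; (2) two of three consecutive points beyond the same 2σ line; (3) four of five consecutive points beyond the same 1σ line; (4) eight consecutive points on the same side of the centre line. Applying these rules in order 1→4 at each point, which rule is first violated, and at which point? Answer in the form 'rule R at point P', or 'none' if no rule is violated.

Zone of each point (C = within 1σ̂, B = 1σ̂–2σ̂, A = 2σ̂–3σ̂, * = beyond 3σ̂; sign = side of CL): 1:+C, 2:+C, 3:+C, 4:-B, 5:-C, 6:-*, 7:+B, 8:+C, 9:+C, 10:+B, 11:-B, 12:-C, 13:-C, 14:+B, 15:+C, 16:+C
Rule 1 (one point beyond the 3σ limits) is satisfied at point 6.

rule 1 at point 6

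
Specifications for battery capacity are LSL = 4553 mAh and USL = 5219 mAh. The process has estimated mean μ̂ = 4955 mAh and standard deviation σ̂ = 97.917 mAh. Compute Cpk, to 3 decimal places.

Cpu = (USL − μ̂) / (3σ̂) = (5219 − 4955) / (3 × 97.917) = 0.8987; Cpl = (μ̂ − LSL) / (3σ̂) = (4955 − 4553) / (3 × 97.917) = 1.3685; Cpk = min(Cpu, Cpl) = 0.8987

0.899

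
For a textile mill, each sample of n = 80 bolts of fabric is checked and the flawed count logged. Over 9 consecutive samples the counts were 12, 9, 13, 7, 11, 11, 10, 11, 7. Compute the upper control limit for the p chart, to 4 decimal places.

0.2378

p̄ = Σdᵢ / (k·n) = 91 / (9 × 80) = 0.12639
UCL = p̄ + 3·√(p̄(1−p̄)/n) = 0.12639 + 3 × √(0.12639×0.87361/80) = 0.12639 + 3 × 0.03715 = 0.23784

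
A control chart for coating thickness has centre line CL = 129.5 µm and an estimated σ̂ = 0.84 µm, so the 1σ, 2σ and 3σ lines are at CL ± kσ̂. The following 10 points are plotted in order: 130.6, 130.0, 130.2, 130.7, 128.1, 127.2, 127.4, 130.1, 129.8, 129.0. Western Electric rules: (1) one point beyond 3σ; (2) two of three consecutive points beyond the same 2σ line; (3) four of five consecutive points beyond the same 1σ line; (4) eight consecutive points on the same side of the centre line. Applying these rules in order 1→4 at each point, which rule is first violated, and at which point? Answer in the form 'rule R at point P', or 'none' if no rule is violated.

Zone of each point (C = within 1σ̂, B = 1σ̂–2σ̂, A = 2σ̂–3σ̂, * = beyond 3σ̂; sign = side of CL): 1:+B, 2:+C, 3:+C, 4:+B, 5:-B, 6:-A, 7:-A, 8:+C, 9:+C, 10:-C
Rule 2 (two of three consecutive points beyond the same 2σ limit) is satisfied at point 7.

rule 2 at point 7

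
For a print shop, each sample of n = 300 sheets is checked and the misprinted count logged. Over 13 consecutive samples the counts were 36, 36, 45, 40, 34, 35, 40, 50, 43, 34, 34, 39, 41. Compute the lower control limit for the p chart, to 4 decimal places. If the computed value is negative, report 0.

p̄ = Σdᵢ / (k·n) = 507 / (13 × 300) = 0.13000
LCL = p̄ − 3·√(p̄(1−p̄)/n) = 0.13000 − 3 × 0.01942 = 0.07175

0.0718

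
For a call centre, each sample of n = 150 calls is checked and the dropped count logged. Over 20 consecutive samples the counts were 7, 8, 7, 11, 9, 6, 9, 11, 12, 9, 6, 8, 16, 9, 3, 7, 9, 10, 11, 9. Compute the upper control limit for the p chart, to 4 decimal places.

0.1167

p̄ = Σdᵢ / (k·n) = 177 / (20 × 150) = 0.05900
UCL = p̄ + 3·√(p̄(1−p̄)/n) = 0.05900 + 3 × √(0.05900×0.94100/150) = 0.05900 + 3 × 0.01924 = 0.11672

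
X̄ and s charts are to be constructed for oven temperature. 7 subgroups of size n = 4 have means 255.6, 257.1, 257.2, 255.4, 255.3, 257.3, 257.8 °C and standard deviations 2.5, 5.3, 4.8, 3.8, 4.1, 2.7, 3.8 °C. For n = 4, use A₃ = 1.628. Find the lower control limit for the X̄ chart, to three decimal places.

X̄̄ = (255.6 + 257.1 + 257.2 + 255.4 + 255.3 + 257.3 + 257.8) / 7 = 256.5286
s̄ = (2.5 + 5.3 + 4.8 + 3.8 + 4.1 + 2.7 + 3.8) / 7 = 3.8571
LCL = X̄̄ − A₃·s̄ = 256.5286 − 1.628 × 3.8571 = 250.2491

250.249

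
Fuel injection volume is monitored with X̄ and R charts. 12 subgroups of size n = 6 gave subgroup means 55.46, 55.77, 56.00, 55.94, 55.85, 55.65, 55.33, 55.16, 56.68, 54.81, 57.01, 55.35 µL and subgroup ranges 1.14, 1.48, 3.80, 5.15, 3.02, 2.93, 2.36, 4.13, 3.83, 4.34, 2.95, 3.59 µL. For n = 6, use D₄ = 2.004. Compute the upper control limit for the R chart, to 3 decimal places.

R̄ = (1.14 + 1.48 + 3.80 + 5.15 + 3.02 + 2.93 + 2.36 + 4.13 + 3.83 + 4.34 + 2.95 + 3.59) / 12 = 38.7200 / 12 = 3.2267
UCL_R = D₄·R̄ = 2.004 × 3.2267 = 6.4662

6.466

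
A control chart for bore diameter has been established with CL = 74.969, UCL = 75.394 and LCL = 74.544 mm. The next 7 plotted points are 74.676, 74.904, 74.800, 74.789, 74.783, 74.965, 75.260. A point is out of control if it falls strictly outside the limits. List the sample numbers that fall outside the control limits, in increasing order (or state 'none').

All 7 points lie within [74.544, 75.394].

none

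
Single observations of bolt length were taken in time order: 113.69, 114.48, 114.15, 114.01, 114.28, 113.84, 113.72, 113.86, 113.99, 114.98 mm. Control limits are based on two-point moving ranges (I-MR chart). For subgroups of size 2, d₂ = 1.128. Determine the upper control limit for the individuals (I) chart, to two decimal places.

115.09

X̄ = (113.69 + 114.48 + 114.15 + 114.01 + 114.28 + 113.84 + 113.72 + 113.86 + 113.99 + 114.98) / 10 = 114.1000
Moving ranges: 0.79, 0.33, 0.14, 0.27, 0.44, 0.12, 0.14, 0.13, 0.99; M̄R̄ = 3.3500 / 9 = 0.3722
UCL = X̄ + 3·M̄R̄/d₂ = 114.1000 + 3 × 0.3722 / 1.128 = 115.0900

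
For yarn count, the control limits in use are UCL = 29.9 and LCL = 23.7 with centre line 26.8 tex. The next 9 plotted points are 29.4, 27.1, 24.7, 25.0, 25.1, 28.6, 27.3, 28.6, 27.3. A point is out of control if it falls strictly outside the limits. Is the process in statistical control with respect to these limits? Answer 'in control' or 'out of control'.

in control

All 9 points lie within [23.7, 29.9].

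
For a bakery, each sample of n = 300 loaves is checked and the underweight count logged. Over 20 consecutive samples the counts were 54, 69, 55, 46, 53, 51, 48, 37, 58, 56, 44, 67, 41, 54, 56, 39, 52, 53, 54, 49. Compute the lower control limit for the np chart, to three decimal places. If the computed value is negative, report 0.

32.161

p̄ = Σdᵢ / (k·n) = 1036 / (20 × 300) = 0.17267
LCL = np̄ − 3·√(np̄(1−p̄)) = 51.8000 − 3 × 6.5464 = 32.1607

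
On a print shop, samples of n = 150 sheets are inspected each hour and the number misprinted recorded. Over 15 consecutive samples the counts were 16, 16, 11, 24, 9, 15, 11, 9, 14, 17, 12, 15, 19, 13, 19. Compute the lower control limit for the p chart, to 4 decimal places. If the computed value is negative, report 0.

p̄ = Σdᵢ / (k·n) = 220 / (15 × 150) = 0.09778
LCL = p̄ − 3·√(p̄(1−p̄)/n) = 0.09778 − 3 × 0.02425 = 0.02502

0.0250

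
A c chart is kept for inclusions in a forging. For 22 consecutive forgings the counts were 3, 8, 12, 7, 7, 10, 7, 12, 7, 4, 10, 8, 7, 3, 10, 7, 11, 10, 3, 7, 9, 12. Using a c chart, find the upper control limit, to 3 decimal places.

c̄ = (3 + 8 + 12 + 7 + 7 + 10 + 7 + 12 + 7 + 4 + 10 + 8 + 7 + 3 + 10 + 7 + 11 + 10 + 3 + 7 + 9 + 12) / 22 = 174 / 22 = 7.9091
UCL = c̄ + 3√c̄ = 7.9091 + 3 × √7.9091 = 7.9091 + 3 × 2.8123 = 16.3460

16.346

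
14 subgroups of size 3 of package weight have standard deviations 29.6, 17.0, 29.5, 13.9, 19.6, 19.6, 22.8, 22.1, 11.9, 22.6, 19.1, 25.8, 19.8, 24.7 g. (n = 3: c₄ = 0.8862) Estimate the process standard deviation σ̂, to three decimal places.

24.019

s̄ = (29.6 + 17.0 + 29.5 + 13.9 + 19.6 + 19.6 + 22.8 + 22.1 + 11.9 + 22.6 + 19.1 + 25.8 + 19.8 + 24.7) / 14 = 21.2857
σ̂ = s̄ / c₄ = 21.2857 / 0.8862 = 24.0191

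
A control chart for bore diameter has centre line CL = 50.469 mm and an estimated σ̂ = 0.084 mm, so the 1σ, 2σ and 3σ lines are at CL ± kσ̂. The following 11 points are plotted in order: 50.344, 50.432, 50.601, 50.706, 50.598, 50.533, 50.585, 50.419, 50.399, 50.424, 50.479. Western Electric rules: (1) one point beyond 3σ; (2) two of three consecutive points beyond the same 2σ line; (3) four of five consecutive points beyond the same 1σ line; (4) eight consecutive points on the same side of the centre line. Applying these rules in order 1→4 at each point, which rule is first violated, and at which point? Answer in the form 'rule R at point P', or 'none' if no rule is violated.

Zone of each point (C = within 1σ̂, B = 1σ̂–2σ̂, A = 2σ̂–3σ̂, * = beyond 3σ̂; sign = side of CL): 1:-B, 2:-C, 3:+B, 4:+A, 5:+B, 6:+C, 7:+B, 8:-C, 9:-C, 10:-C, 11:+C
Rule 3 (four of five consecutive points beyond the same 1σ limit) is satisfied at point 7.

rule 3 at point 7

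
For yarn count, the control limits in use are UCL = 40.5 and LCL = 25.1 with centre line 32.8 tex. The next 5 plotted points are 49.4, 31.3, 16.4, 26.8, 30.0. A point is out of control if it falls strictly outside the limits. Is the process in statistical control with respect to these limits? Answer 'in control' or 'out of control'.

Compare each point to [25.1, 40.5]: sample 1 = 49.4 > UCL; sample 3 = 16.4 < LCL.

out of control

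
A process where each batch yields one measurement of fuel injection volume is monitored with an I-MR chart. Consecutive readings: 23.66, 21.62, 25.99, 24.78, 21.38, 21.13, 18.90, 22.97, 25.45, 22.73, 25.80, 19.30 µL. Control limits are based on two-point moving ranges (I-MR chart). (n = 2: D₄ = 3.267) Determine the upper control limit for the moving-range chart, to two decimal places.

Moving ranges: 2.04, 4.37, 1.21, 3.40, 0.25, 2.23, 4.07, 2.48, 2.72, 3.07, 6.50; M̄R̄ = 32.3400 / 11 = 2.9400
UCL_MR = D₄·M̄R̄ = 3.267 × 2.9400 = 9.6050

9.60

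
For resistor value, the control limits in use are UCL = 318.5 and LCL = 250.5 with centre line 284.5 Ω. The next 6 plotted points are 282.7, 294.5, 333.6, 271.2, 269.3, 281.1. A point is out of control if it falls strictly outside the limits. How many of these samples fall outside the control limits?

1

Compare each point to [250.5, 318.5]: sample 3 = 333.6 > UCL.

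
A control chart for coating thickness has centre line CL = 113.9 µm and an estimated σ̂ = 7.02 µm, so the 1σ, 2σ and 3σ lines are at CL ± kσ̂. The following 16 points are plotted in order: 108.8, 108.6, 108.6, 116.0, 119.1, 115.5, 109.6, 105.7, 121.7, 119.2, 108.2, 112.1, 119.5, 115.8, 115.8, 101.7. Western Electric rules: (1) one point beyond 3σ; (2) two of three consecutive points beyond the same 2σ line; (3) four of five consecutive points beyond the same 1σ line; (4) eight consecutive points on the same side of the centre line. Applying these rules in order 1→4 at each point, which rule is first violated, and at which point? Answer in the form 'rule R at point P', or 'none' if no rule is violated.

Zone of each point (C = within 1σ̂, B = 1σ̂–2σ̂, A = 2σ̂–3σ̂, * = beyond 3σ̂; sign = side of CL): 1:-C, 2:-C, 3:-C, 4:+C, 5:+C, 6:+C, 7:-C, 8:-B, 9:+B, 10:+C, 11:-C, 12:-C, 13:+C, 14:+C, 15:+C, 16:-B
No rule fires across all 16 points.

none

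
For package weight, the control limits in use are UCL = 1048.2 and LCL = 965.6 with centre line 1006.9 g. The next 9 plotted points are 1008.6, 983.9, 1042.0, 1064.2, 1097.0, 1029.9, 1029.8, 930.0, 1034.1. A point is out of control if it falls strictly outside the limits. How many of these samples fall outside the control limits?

3

Compare each point to [965.6, 1048.2]: sample 4 = 1064.2 > UCL; sample 5 = 1097.0 > UCL; sample 8 = 930.0 < LCL.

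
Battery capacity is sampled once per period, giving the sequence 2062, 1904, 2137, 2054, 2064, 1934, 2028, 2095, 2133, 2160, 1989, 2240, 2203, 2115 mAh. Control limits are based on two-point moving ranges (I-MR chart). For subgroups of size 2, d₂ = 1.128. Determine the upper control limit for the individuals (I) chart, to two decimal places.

X̄ = (2062 + 1904 + 2137 + 2054 + 2064 + 1934 + 2028 + 2095 + 2133 + 2160 + 1989 + 2240 + 2203 + 2115) / 14 = 2079.8571
Moving ranges: 158, 233, 83, 10, 130, 94, 67, 38, 27, 171, 251, 37, 88; M̄R̄ = 1387.0000 / 13 = 106.6923
UCL = X̄ + 3·M̄R̄/d₂ = 2079.8571 + 3 × 106.6923 / 1.128 = 2363.6133

2363.61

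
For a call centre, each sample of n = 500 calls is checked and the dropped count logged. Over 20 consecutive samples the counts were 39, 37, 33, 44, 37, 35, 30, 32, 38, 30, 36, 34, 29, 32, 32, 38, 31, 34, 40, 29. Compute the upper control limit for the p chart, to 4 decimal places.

p̄ = Σdᵢ / (k·n) = 690 / (20 × 500) = 0.06900
UCL = p̄ + 3·√(p̄(1−p̄)/n) = 0.06900 + 3 × √(0.06900×0.93100/500) = 0.06900 + 3 × 0.01133 = 0.10300

0.1030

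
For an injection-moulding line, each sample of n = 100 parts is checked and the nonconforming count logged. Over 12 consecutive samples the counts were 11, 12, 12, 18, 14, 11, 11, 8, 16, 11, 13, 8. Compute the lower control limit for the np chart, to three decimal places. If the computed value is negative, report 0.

2.305

p̄ = Σdᵢ / (k·n) = 145 / (12 × 100) = 0.12083
LCL = np̄ − 3·√(np̄(1−p̄)) = 12.0833 − 3 × 3.2593 = 2.3053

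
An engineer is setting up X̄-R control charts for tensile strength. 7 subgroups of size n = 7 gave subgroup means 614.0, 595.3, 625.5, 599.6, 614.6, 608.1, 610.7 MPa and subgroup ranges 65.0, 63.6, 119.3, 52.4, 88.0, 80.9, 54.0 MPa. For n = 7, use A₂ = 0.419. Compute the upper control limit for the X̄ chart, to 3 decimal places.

641.003

X̄̄ = (614.0 + 595.3 + 625.5 + 599.6 + 614.6 + 608.1 + 610.7) / 7 = 4267.8000 / 7 = 609.6857
R̄ = (65.0 + 63.6 + 119.3 + 52.4 + 88.0 + 80.9 + 54.0) / 7 = 523.2000 / 7 = 74.7429
UCL = X̄̄ + A₂·R̄ = 609.6857 + 0.419 × 74.7429 = 641.0030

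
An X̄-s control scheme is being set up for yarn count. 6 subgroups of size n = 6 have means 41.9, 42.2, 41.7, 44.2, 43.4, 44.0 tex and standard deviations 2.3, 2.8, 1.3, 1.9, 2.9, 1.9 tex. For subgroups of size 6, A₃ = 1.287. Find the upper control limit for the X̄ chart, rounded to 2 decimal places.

45.71

X̄̄ = (41.9 + 42.2 + 41.7 + 44.2 + 43.4 + 44.0) / 6 = 42.9000
s̄ = (2.3 + 2.8 + 1.3 + 1.9 + 2.9 + 1.9) / 6 = 2.1833
UCL = X̄̄ + A₃·s̄ = 42.9000 + 1.287 × 2.1833 = 45.7099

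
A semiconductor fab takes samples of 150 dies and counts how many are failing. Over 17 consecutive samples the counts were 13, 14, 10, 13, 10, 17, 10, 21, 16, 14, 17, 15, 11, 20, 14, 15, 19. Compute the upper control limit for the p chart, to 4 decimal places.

p̄ = Σdᵢ / (k·n) = 249 / (17 × 150) = 0.09765
UCL = p̄ + 3·√(p̄(1−p̄)/n) = 0.09765 + 3 × √(0.09765×0.90235/150) = 0.09765 + 3 × 0.02424 = 0.17036

0.1704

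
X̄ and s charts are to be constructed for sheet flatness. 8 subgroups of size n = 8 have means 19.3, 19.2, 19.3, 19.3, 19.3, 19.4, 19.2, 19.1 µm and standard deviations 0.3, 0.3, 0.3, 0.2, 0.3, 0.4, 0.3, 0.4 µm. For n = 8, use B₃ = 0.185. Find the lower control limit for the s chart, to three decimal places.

s̄ = (0.3 + 0.3 + 0.3 + 0.2 + 0.3 + 0.4 + 0.3 + 0.4) / 8 = 0.3125
LCL_s = B₃·s̄ = 0.185 × 0.3125 = 0.0578

0.058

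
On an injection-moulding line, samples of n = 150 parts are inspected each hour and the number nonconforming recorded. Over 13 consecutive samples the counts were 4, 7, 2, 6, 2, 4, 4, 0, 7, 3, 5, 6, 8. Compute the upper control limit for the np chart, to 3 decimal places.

10.703

p̄ = Σdᵢ / (k·n) = 58 / (13 × 150) = 0.02974
UCL = np̄ + 3·√(np̄(1−p̄)) = 4.4615 + 3 × √(4.4615×0.97026) = 4.4615 + 3 × 2.0806 = 10.7033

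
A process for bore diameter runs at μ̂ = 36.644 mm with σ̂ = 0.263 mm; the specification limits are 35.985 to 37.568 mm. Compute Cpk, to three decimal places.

Cpu = (USL − μ̂) / (3σ̂) = (37.568 − 36.644) / (3 × 0.263) = 1.1711; Cpl = (μ̂ − LSL) / (3σ̂) = (36.644 − 35.985) / (3 × 0.263) = 0.8352; Cpk = min(Cpu, Cpl) = 0.8352

0.835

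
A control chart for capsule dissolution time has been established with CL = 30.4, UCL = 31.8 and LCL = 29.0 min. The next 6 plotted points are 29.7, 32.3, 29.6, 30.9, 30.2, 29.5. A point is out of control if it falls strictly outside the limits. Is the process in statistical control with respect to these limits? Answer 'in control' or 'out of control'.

Compare each point to [29.0, 31.8]: sample 2 = 32.3 > UCL.

out of control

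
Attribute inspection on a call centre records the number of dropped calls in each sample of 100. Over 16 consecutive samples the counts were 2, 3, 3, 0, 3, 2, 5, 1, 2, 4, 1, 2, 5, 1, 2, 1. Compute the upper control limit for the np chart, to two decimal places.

6.82

p̄ = Σdᵢ / (k·n) = 37 / (16 × 100) = 0.02312
UCL = np̄ + 3·√(np̄(1−p̄)) = 2.3125 + 3 × √(2.3125×0.97688) = 2.3125 + 3 × 1.5030 = 6.8215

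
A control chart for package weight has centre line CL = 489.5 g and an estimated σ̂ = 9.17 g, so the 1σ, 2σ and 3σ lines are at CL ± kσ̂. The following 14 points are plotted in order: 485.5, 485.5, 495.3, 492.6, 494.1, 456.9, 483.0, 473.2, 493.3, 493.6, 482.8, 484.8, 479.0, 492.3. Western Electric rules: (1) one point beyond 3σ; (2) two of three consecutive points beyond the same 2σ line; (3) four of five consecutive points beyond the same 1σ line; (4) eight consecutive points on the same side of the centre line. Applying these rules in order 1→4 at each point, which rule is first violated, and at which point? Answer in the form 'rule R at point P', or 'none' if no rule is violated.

Zone of each point (C = within 1σ̂, B = 1σ̂–2σ̂, A = 2σ̂–3σ̂, * = beyond 3σ̂; sign = side of CL): 1:-C, 2:-C, 3:+C, 4:+C, 5:+C, 6:-*, 7:-C, 8:-B, 9:+C, 10:+C, 11:-C, 12:-C, 13:-B, 14:+C
Rule 1 (one point beyond the 3σ limits) is satisfied at point 6.

rule 1 at point 6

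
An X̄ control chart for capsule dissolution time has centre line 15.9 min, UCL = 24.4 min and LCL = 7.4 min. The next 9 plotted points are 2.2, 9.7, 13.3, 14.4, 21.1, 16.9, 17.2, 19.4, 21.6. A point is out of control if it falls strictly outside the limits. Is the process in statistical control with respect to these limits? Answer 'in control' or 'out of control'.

out of control

Compare each point to [7.4, 24.4]: sample 1 = 2.2 < LCL.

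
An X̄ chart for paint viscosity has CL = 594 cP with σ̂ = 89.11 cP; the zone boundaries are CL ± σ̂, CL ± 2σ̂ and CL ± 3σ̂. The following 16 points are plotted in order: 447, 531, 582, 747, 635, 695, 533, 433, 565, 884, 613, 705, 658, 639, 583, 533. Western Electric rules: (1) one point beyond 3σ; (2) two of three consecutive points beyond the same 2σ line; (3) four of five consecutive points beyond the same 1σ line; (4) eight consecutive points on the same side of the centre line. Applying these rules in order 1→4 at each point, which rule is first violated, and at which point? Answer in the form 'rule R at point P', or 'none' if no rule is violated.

rule 1 at point 10

Zone of each point (C = within 1σ̂, B = 1σ̂–2σ̂, A = 2σ̂–3σ̂, * = beyond 3σ̂; sign = side of CL): 1:-B, 2:-C, 3:-C, 4:+B, 5:+C, 6:+B, 7:-C, 8:-B, 9:-C, 10:+*, 11:+C, 12:+B, 13:+C, 14:+C, 15:-C, 16:-C
Rule 1 (one point beyond the 3σ limits) is satisfied at point 10.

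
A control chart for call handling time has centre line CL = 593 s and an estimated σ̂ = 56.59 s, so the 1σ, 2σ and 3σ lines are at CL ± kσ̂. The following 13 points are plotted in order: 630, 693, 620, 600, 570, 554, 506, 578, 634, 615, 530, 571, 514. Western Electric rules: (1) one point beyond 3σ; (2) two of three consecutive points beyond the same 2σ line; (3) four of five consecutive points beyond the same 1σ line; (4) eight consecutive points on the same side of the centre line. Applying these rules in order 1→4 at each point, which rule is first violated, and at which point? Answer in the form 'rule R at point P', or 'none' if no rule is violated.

Zone of each point (C = within 1σ̂, B = 1σ̂–2σ̂, A = 2σ̂–3σ̂, * = beyond 3σ̂; sign = side of CL): 1:+C, 2:+B, 3:+C, 4:+C, 5:-C, 6:-C, 7:-B, 8:-C, 9:+C, 10:+C, 11:-B, 12:-C, 13:-B
No rule fires across all 13 points.

none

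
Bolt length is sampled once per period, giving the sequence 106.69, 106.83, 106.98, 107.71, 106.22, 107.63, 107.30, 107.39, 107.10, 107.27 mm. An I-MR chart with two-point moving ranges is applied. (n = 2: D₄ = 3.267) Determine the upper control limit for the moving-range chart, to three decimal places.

Moving ranges: 0.14, 0.15, 0.73, 1.49, 1.41, 0.33, 0.09, 0.29, 0.17; M̄R̄ = 4.8000 / 9 = 0.5333
UCL_MR = D₄·M̄R̄ = 3.267 × 0.5333 = 1.7424

1.742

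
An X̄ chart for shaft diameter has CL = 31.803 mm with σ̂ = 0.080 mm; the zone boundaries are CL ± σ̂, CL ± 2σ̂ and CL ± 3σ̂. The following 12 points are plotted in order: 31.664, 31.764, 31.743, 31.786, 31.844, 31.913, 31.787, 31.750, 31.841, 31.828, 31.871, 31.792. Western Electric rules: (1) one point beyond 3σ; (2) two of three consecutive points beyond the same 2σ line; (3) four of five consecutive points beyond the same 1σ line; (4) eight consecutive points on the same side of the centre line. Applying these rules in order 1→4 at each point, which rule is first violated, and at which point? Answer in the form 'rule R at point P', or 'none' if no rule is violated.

Zone of each point (C = within 1σ̂, B = 1σ̂–2σ̂, A = 2σ̂–3σ̂, * = beyond 3σ̂; sign = side of CL): 1:-B, 2:-C, 3:-C, 4:-C, 5:+C, 6:+B, 7:-C, 8:-C, 9:+C, 10:+C, 11:+C, 12:-C
No rule fires across all 12 points.

none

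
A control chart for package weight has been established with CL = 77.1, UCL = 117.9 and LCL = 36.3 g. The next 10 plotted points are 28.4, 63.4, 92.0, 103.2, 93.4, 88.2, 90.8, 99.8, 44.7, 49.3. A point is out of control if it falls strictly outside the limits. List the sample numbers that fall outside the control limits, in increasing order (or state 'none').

1

Compare each point to [36.3, 117.9]: sample 1 = 28.4 < LCL.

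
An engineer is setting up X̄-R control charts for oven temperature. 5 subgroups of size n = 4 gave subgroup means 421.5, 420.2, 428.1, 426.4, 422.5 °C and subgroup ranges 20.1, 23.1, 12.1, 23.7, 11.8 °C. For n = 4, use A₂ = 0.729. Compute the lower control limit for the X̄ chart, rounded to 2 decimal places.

410.50

X̄̄ = (421.5 + 420.2 + 428.1 + 426.4 + 422.5) / 5 = 2118.7000 / 5 = 423.7400
R̄ = (20.1 + 23.1 + 12.1 + 23.7 + 11.8) / 5 = 90.8000 / 5 = 18.1600
LCL = X̄̄ − A₂·R̄ = 423.7400 − 0.729 × 18.1600 = 410.5014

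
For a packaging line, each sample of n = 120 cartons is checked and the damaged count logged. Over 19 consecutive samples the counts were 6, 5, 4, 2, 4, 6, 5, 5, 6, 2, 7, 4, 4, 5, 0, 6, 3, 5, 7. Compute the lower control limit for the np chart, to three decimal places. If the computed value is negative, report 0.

p̄ = Σdᵢ / (k·n) = 86 / (19 × 120) = 0.03772
LCL = np̄ − 3·√(np̄(1−p̄)) = 4.5263 − 3 × 2.0870 = -1.7347 → 0 (negative, so LCL = 0)

0.000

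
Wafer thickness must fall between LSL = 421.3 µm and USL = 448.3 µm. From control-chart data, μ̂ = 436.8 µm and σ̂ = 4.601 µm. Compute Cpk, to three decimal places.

Cpu = (USL − μ̂) / (3σ̂) = (448.3 − 436.8) / (3 × 4.601) = 0.8332; Cpl = (μ̂ − LSL) / (3σ̂) = (436.8 − 421.3) / (3 × 4.601) = 1.1229; Cpk = min(Cpu, Cpl) = 0.8332

0.833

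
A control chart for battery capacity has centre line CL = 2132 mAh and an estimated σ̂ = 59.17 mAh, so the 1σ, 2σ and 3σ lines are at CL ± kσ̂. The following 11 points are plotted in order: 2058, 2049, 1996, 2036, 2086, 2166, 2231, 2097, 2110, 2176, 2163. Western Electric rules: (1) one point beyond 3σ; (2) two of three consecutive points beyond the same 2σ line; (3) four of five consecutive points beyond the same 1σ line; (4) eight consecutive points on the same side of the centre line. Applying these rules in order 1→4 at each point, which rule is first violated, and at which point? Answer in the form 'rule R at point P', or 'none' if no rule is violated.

rule 3 at point 4

Zone of each point (C = within 1σ̂, B = 1σ̂–2σ̂, A = 2σ̂–3σ̂, * = beyond 3σ̂; sign = side of CL): 1:-B, 2:-B, 3:-A, 4:-B, 5:-C, 6:+C, 7:+B, 8:-C, 9:-C, 10:+C, 11:+C
Rule 3 (four of five consecutive points beyond the same 1σ limit) is satisfied at point 4.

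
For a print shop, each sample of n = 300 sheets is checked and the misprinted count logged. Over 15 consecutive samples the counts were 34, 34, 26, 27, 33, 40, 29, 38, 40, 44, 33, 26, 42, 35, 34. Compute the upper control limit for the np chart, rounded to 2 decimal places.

50.88

p̄ = Σdᵢ / (k·n) = 515 / (15 × 300) = 0.11444
UCL = np̄ + 3·√(np̄(1−p̄)) = 34.3333 + 3 × √(34.3333×0.88556) = 34.3333 + 3 × 5.5140 = 50.8753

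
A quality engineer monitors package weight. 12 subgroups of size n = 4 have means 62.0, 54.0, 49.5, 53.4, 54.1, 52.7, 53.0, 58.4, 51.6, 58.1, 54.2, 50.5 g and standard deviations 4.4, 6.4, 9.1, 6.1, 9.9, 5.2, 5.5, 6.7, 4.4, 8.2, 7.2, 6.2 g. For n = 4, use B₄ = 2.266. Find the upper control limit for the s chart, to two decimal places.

14.97

s̄ = (4.4 + 6.4 + 9.1 + 6.1 + 9.9 + 5.2 + 5.5 + 6.7 + 4.4 + 8.2 + 7.2 + 6.2) / 12 = 6.6083
UCL_s = B₄·s̄ = 2.266 × 6.6083 = 14.9745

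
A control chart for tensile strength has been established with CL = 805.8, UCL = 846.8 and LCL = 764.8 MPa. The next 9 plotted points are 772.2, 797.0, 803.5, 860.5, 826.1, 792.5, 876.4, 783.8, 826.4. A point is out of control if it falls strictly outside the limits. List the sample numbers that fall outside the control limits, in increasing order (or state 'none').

4, 7

Compare each point to [764.8, 846.8]: sample 4 = 860.5 > UCL; sample 7 = 876.4 > UCL.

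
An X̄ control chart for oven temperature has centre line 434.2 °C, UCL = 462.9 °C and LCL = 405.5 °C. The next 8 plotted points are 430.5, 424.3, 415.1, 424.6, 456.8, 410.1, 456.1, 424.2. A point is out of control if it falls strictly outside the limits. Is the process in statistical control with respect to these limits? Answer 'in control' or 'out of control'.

in control

All 8 points lie within [405.5, 462.9].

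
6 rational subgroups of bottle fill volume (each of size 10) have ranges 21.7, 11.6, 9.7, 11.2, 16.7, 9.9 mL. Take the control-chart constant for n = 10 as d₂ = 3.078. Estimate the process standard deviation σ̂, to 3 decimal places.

4.375

R̄ = (21.7 + 11.6 + 9.7 + 11.2 + 16.7 + 9.9) / 6 = 13.4667
σ̂ = R̄ / d₂ = 13.4667 / 3.078 = 4.3751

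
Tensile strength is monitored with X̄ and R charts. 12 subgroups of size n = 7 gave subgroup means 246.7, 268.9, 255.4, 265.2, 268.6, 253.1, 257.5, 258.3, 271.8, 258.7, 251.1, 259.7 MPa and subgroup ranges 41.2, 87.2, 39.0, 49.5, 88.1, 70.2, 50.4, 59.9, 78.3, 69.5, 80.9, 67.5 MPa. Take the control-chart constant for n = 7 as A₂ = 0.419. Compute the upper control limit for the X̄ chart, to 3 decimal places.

X̄̄ = (246.7 + 268.9 + 255.4 + 265.2 + 268.6 + 253.1 + 257.5 + 258.3 + 271.8 + 258.7 + 251.1 + 259.7) / 12 = 3115.0000 / 12 = 259.5833
R̄ = (41.2 + 87.2 + 39.0 + 49.5 + 88.1 + 70.2 + 50.4 + 59.9 + 78.3 + 69.5 + 80.9 + 67.5) / 12 = 781.7000 / 12 = 65.1417
UCL = X̄̄ + A₂·R̄ = 259.5833 + 0.419 × 65.1417 = 286.8777

286.878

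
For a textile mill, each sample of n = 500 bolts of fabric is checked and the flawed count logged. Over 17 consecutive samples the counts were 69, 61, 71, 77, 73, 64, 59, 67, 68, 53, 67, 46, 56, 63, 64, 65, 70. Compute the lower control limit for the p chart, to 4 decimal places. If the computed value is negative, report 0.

0.0837

p̄ = Σdᵢ / (k·n) = 1093 / (17 × 500) = 0.12859
LCL = p̄ − 3·√(p̄(1−p̄)/n) = 0.12859 − 3 × 0.01497 = 0.08368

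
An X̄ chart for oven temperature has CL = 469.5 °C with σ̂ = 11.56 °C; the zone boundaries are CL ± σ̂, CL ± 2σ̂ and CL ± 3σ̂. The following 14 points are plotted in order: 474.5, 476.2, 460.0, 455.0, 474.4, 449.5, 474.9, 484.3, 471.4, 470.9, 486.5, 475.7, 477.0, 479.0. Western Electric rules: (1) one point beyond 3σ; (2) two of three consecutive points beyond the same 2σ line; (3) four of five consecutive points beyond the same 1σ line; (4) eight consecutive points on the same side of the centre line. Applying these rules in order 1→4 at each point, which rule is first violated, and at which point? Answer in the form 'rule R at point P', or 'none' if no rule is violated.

Zone of each point (C = within 1σ̂, B = 1σ̂–2σ̂, A = 2σ̂–3σ̂, * = beyond 3σ̂; sign = side of CL): 1:+C, 2:+C, 3:-C, 4:-B, 5:+C, 6:-B, 7:+C, 8:+B, 9:+C, 10:+C, 11:+B, 12:+C, 13:+C, 14:+C
Rule 4 (eight consecutive points on the same side of the centre line) is satisfied at point 14.

rule 4 at point 14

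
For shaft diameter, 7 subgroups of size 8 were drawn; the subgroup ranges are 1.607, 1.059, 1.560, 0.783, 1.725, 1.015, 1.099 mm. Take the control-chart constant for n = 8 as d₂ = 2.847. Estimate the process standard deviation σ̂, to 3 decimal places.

0.444

R̄ = (1.607 + 1.059 + 1.560 + 0.783 + 1.725 + 1.015 + 1.099) / 7 = 1.2640
σ̂ = R̄ / d₂ = 1.2640 / 2.847 = 0.4440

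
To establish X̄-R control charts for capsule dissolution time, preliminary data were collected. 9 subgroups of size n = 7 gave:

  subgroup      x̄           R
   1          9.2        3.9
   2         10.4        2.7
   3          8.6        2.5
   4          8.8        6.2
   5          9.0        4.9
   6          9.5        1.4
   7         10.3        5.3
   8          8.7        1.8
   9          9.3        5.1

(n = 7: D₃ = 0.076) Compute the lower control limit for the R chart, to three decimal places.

0.285

R̄ = (3.9 + 2.7 + 2.5 + 6.2 + 4.9 + 1.4 + 5.3 + 1.8 + 5.1) / 9 = 33.8000 / 9 = 3.7556
LCL_R = D₃·R̄ = 0.076 × 3.7556 = 0.2854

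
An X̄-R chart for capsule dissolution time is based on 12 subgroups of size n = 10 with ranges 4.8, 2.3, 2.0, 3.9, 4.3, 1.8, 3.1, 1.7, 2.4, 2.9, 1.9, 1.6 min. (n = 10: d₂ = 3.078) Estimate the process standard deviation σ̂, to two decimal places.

R̄ = (4.8 + 2.3 + 2.0 + 3.9 + 4.3 + 1.8 + 3.1 + 1.7 + 2.4 + 2.9 + 1.9 + 1.6) / 12 = 2.7250
σ̂ = R̄ / d₂ = 2.7250 / 3.078 = 0.8853

0.89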